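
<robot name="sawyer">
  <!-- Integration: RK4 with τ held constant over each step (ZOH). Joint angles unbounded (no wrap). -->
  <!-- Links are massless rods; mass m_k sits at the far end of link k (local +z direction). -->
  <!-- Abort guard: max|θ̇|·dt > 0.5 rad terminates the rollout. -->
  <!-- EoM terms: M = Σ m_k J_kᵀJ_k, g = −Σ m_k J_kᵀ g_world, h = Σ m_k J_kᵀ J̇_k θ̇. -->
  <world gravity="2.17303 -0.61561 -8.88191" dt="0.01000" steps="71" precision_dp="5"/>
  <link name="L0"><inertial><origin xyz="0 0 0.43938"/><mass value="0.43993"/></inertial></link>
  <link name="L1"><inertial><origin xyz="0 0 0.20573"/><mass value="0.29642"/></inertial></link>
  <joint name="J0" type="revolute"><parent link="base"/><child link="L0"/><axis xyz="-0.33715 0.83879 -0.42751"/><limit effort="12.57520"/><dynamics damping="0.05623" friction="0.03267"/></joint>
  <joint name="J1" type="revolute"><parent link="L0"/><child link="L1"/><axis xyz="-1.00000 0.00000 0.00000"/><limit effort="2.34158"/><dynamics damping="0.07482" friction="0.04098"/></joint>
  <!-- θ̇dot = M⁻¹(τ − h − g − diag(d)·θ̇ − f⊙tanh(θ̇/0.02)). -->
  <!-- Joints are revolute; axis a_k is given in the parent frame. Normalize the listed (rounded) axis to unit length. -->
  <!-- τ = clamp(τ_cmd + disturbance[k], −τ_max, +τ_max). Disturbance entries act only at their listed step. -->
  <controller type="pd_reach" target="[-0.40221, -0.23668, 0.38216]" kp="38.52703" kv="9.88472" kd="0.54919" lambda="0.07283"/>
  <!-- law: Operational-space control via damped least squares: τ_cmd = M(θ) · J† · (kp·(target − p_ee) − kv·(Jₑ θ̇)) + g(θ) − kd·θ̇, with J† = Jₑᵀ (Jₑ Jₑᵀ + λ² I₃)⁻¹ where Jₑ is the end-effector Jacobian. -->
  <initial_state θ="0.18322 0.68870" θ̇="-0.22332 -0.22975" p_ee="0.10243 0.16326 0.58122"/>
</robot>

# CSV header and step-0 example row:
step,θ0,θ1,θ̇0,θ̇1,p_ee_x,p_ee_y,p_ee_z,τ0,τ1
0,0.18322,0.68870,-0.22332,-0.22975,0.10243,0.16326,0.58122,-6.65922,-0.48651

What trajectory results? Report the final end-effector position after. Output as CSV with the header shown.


step,θ0,θ1,θ̇0,θ̇1,p_ee_x,p_ee_y,p_ee_z,τ0,τ1
1,0.17939,0.68743,-0.54191,-0.02806,0.10031,0.16248,0.58193,-5.94807,-0.58472
2,0.17263,0.68740,-0.80918,0.01116,0.09654,0.16143,0.58286,-5.31837,-0.58127
3,0.16340,0.68745,-1.03778,0.00289,0.09138,0.16000,0.58408,-4.75686,-0.55081
4,0.15204,0.68744,-1.23531,-0.00256,0.08504,0.15818,0.58554,-4.25363,-0.52565
5,0.13884,0.68738,-1.40537,-0.00815,0.07766,0.15602,0.58714,-3.80138,-0.50338
6,0.12405,0.68726,-1.55123,-0.01416,0.06939,0.15354,0.58884,-3.39359,-0.48340
7,0.10792,0.68708,-1.67574,-0.02101,0.06036,0.15075,0.59057,-3.02463,-0.46507
8,0.09064,0.68683,-1.78138,-0.02925,0.05069,0.14767,0.59228,-2.68956,-0.44769
9,0.07238,0.68649,-1.87032,-0.03923,0.04047,0.14433,0.59393,-2.38410,-0.43077
10,0.05331,0.68604,-1.94449,-0.05077,0.02979,0.14072,0.59546,-2.10456,-0.41417
11,0.03356,0.68547,-2.00560,-0.06321,0.01875,0.13686,0.59687,-1.84771,-0.39809
12,0.01326,0.68477,-2.05517,-0.07580,0.00740,0.13278,0.59810,-1.61079,-0.38285
13,-0.00748,0.68395,-2.09452,-0.08801,-0.00417,0.12847,0.59915,-1.39142,-0.36862
14,-0.02858,0.68301,-2.12480,-0.09956,-0.01592,0.12397,0.59999,-1.18757,-0.35544
15,-0.04993,0.68196,-2.14699,-0.11034,-0.02779,0.11928,0.60061,-0.99751,-0.34327
16,-0.07148,0.68081,-2.16199,-0.12030,-0.03972,0.11442,0.60099,-0.81974,-0.33202
17,-0.09313,0.67956,-2.17056,-0.12946,-0.05168,0.10940,0.60114,-0.65300,-0.32161
18,-0.11485,0.67822,-2.17339,-0.13784,-0.06363,0.10424,0.60103,-0.49620,-0.31195
19,-0.13657,0.67680,-2.17109,-0.14547,-0.07553,0.09896,0.60068,-0.34841,-0.30295
20,-0.15824,0.67531,-2.16419,-0.15238,-0.08734,0.09357,0.60009,-0.20884,-0.29454
21,-0.17983,0.67376,-2.15319,-0.15862,-0.09904,0.08809,0.59924,-0.07680,-0.28667
22,-0.20128,0.67214,-2.13851,-0.16421,-0.11061,0.08252,0.59816,0.04828,-0.27927
23,-0.22257,0.67047,-2.12055,-0.16920,-0.12202,0.07689,0.59685,0.16692,-0.27229
24,-0.24367,0.66876,-2.09966,-0.17360,-0.13325,0.07120,0.59531,0.27954,-0.26571
25,-0.26455,0.66700,-2.07615,-0.17746,-0.14428,0.06548,0.59356,0.38652,-0.25947
26,-0.28518,0.66521,-2.05032,-0.18082,-0.15510,0.05973,0.59161,0.48820,-0.25355
27,-0.30554,0.66339,-2.02243,-0.18369,-0.16570,0.05396,0.58946,0.58487,-0.24793
28,-0.32561,0.66154,-1.99273,-0.18611,-0.17605,0.04819,0.58712,0.67678,-0.24257
29,-0.34538,0.65967,-1.96143,-0.18810,-0.18617,0.04242,0.58462,0.76416,-0.23746
30,-0.36483,0.65778,-1.92873,-0.18971,-0.19603,0.03667,0.58196,0.84722,-0.23258
31,-0.38394,0.65587,-1.89484,-0.19095,-0.20563,0.03095,0.57915,0.92614,-0.22791
32,-0.40271,0.65396,-1.85990,-0.19185,-0.21497,0.02526,0.57621,1.00112,-0.22345
33,-0.42113,0.65204,-1.82410,-0.19243,-0.22404,0.01962,0.57315,1.07229,-0.21918
34,-0.43918,0.65011,-1.78757,-0.19273,-0.23284,0.01403,0.56998,1.13983,-0.21508
35,-0.45687,0.64818,-1.75044,-0.19275,-0.24138,0.00850,0.56672,1.20387,-0.21116
36,-0.47419,0.64625,-1.71285,-0.19253,-0.24964,0.00303,0.56337,1.26456,-0.20739
37,-0.49112,0.64433,-1.67492,-0.19209,-0.25764,-0.00237,0.55994,1.32202,-0.20379
38,-0.50768,0.64241,-1.63673,-0.19144,-0.26537,-0.00769,0.55646,1.37638,-0.20032
39,-0.52385,0.64050,-1.59841,-0.19060,-0.27284,-0.01292,0.55293,1.42778,-0.19700
40,-0.53964,0.63860,-1.56003,-0.18960,-0.28005,-0.01808,0.54935,1.47632,-0.19381
41,-0.55505,0.63671,-1.52169,-0.18844,-0.28700,-0.02314,0.54575,1.52213,-0.19075
42,-0.57007,0.63483,-1.48346,-0.18715,-0.29370,-0.02811,0.54212,1.56533,-0.18782
43,-0.58471,0.63297,-1.44541,-0.18574,-0.30016,-0.03299,0.53848,1.60603,-0.18500
44,-0.59898,0.63112,-1.40760,-0.18422,-0.30638,-0.03776,0.53483,1.64433,-0.18230
45,-0.61286,0.62929,-1.37010,-0.18261,-0.31236,-0.04244,0.53119,1.68035,-0.17970
46,-0.62638,0.62747,-1.33296,-0.18091,-0.31811,-0.04702,0.52756,1.71420,-0.17721
47,-0.63952,0.62567,-1.29623,-0.17915,-0.32364,-0.05149,0.52395,1.74597,-0.17483
48,-0.65230,0.62389,-1.25995,-0.17733,-0.32895,-0.05586,0.52036,1.77576,-0.17253
49,-0.66472,0.62212,-1.22416,-0.17546,-0.33405,-0.06013,0.51680,1.80369,-0.17033
50,-0.67678,0.62038,-1.18890,-0.17354,-0.33895,-0.06429,0.51328,1.82983,-0.16822
51,-0.68849,0.61865,-1.15420,-0.17160,-0.34365,-0.06835,0.50979,1.85428,-0.16620
52,-0.69986,0.61695,-1.12009,-0.16963,-0.34816,-0.07231,0.50635,1.87714,-0.16425
53,-0.71090,0.61526,-1.08658,-0.16764,-0.35249,-0.07616,0.50296,1.89849,-0.16238
54,-0.72160,0.61359,-1.05371,-0.16563,-0.35663,-0.07991,0.49962,1.91840,-0.16059
55,-0.73197,0.61195,-1.02149,-0.16363,-0.36061,-0.08356,0.49633,1.93697,-0.15887
56,-0.74203,0.61032,-0.98992,-0.16162,-0.36441,-0.08711,0.49309,1.95427,-0.15721
57,-0.75177,0.60872,-0.95904,-0.15961,-0.36806,-0.09056,0.48992,1.97037,-0.15562
58,-0.76121,0.60713,-0.92883,-0.15761,-0.37156,-0.09392,0.48681,1.98535,-0.15410
59,-0.77035,0.60556,-0.89932,-0.15563,-0.37490,-0.09718,0.48376,1.99927,-0.15263
60,-0.77920,0.60402,-0.87050,-0.15365,-0.37811,-0.10034,0.48077,2.01220,-0.15122
61,-0.78776,0.60249,-0.84238,-0.15170,-0.38118,-0.10341,0.47785,2.02420,-0.14986
62,-0.79604,0.60099,-0.81496,-0.14977,-0.38411,-0.10639,0.47500,2.03532,-0.14855
63,-0.80406,0.59950,-0.78824,-0.14785,-0.38693,-0.10928,0.47221,2.04563,-0.14729
64,-0.81181,0.59803,-0.76221,-0.14597,-0.38962,-0.11209,0.46949,2.05517,-0.14608
65,-0.81931,0.59658,-0.73687,-0.14411,-0.39219,-0.11480,0.46684,2.06401,-0.14491
66,-0.82655,0.59515,-0.71222,-0.14227,-0.39466,-0.11744,0.46426,2.07217,-0.14379
67,-0.83355,0.59373,-0.68825,-0.14047,-0.39702,-0.12000,0.46174,2.07972,-0.14270
68,-0.84032,0.59234,-0.66495,-0.13870,-0.39927,-0.12247,0.45929,2.08668,-0.14165
69,-0.84685,0.59096,-0.64231,-0.13695,-0.40143,-0.12487,0.45691,2.09311,-0.14063
70,-0.85316,0.58960,-0.62033,-0.13524,-0.40350,-0.12719,0.45459,2.09904,-0.13965
71,-0.85926,0.58826,-0.59899,-0.13356,-0.40548,-0.12944,0.45234,,
# final p_ee position (m): -0.40548 -0.12944 0.45234


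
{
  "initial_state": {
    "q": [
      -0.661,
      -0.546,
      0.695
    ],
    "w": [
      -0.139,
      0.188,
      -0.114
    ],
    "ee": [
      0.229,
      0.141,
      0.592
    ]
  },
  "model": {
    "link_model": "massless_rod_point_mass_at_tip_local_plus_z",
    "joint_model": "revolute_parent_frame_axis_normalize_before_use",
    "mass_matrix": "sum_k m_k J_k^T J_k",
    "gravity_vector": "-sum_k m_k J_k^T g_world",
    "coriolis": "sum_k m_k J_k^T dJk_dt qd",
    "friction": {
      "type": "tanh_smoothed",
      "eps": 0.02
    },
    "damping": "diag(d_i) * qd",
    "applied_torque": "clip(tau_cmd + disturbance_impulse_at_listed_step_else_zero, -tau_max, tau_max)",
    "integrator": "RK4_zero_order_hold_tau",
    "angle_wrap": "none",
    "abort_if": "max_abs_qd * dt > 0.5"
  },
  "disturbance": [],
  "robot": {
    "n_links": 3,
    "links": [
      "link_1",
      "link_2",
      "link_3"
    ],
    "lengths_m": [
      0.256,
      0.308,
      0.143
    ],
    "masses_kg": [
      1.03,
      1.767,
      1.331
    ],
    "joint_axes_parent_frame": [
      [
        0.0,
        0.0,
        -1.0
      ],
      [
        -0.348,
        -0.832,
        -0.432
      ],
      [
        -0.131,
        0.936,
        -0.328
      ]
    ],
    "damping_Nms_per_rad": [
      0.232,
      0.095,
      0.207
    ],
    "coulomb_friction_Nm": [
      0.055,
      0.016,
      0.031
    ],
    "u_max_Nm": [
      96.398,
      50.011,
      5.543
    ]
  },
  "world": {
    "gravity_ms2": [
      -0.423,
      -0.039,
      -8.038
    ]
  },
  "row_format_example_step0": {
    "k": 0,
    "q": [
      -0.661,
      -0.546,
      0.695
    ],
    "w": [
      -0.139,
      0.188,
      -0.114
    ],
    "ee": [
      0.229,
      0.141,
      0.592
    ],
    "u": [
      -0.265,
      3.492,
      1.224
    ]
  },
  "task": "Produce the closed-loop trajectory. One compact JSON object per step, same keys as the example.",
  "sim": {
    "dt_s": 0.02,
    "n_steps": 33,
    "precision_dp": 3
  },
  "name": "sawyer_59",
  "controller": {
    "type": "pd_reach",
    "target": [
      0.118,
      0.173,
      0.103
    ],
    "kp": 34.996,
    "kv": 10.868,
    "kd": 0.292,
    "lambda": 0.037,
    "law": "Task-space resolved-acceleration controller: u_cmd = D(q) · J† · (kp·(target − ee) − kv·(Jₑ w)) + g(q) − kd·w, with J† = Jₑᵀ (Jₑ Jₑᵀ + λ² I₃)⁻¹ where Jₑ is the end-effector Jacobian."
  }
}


{"k":1,"q":[-0.662,-0.537,0.726],"w":[-0.013,0.716,2.992],"ee":[0.227,0.141,0.591],"u":[-0.261,3.67,-0.091]}
{"k":2,"q":[-0.663,-0.522,0.791],"w":[-0.075,0.786,3.524],"ee":[0.226,0.142,0.586],"u":[-0.334,3.295,-0.326]}
{"k":3,"q":[-0.666,-0.506,0.862],"w":[-0.176,0.746,3.575],"ee":[0.224,0.143,0.581],"u":[-0.374,2.908,-0.38]}
{"k":4,"q":[-0.67,-0.492,0.933],"w":[-0.283,0.662,3.527],"ee":[0.222,0.144,0.575],"u":[-0.377,2.601,-0.409]}
{"k":5,"q":[-0.677,-0.48,1.003],"w":[-0.385,0.554,3.453],"ee":[0.22,0.145,0.569],"u":[-0.356,2.378,-0.44]}
{"k":6,"q":[-0.686,-0.47,1.071],"w":[-0.474,0.427,3.37],"ee":[0.218,0.147,0.562],"u":[-0.324,2.23,-0.477]}
{"k":7,"q":[-0.696,-0.463,1.137],"w":[-0.547,0.288,3.281],"ee":[0.216,0.148,0.555],"u":[-0.289,2.146,-0.517]}
{"k":8,"q":[-0.707,-0.459,1.202],"w":[-0.603,0.139,3.186],"ee":[0.214,0.15,0.547],"u":[-0.256,2.115,-0.558]}
{"k":9,"q":[-0.72,-0.458,1.264],"w":[-0.643,-0.015,3.088],"ee":[0.213,0.153,0.539],"u":[-0.228,2.128,-0.598]}
{"k":10,"q":[-0.733,-0.459,1.325],"w":[-0.666,-0.171,2.988],"ee":[0.211,0.155,0.53],"u":[-0.207,2.172,-0.635]}
{"k":11,"q":[-0.746,-0.464,1.384],"w":[-0.674,-0.328,2.881],"ee":[0.21,0.158,0.521],"u":[-0.191,2.249,-0.667]}
{"k":12,"q":[-0.76,-0.473,1.44],"w":[-0.669,-0.484,2.769],"ee":[0.209,0.16,0.512],"u":[-0.181,2.353,-0.694]}
{"k":13,"q":[-0.773,-0.484,1.494],"w":[-0.653,-0.637,2.655],"ee":[0.209,0.163,0.502],"u":[-0.175,2.48,-0.714]}
{"k":14,"q":[-0.786,-0.498,1.546],"w":[-0.629,-0.787,2.538],"ee":[0.208,0.166,0.492],"u":[-0.172,2.627,-0.728]}
{"k":15,"q":[-0.798,-0.515,1.596],"w":[-0.597,-0.931,2.419],"ee":[0.207,0.17,0.482],"u":[-0.17,2.79,-0.736]}
{"k":16,"q":[-0.81,-0.535,1.643],"w":[-0.56,-1.068,2.299],"ee":[0.207,0.173,0.471],"u":[-0.168,2.966,-0.737]}
{"k":17,"q":[-0.82,-0.558,1.688],"w":[-0.519,-1.198,2.179],"ee":[0.206,0.176,0.461],"u":[-0.164,3.154,-0.731]}
{"k":18,"q":[-0.83,-0.583,1.73],"w":[-0.476,-1.32,2.06],"ee":[0.206,0.18,0.45],"u":[-0.159,3.351,-0.719]}
{"k":19,"q":[-0.84,-0.61,1.77],"w":[-0.431,-1.432,1.941],"ee":[0.206,0.183,0.439],"u":[-0.151,3.555,-0.702]}
{"k":20,"q":[-0.848,-0.64,1.808],"w":[-0.386,-1.536,1.824],"ee":[0.205,0.186,0.428],"u":[-0.138,3.764,-0.679]}
{"k":21,"q":[-0.855,-0.672,1.844],"w":[-0.341,-1.629,1.709],"ee":[0.205,0.19,0.417],"u":[-0.122,3.977,-0.651]}
{"k":22,"q":[-0.861,-0.705,1.877],"w":[-0.295,-1.711,1.597],"ee":[0.204,0.193,0.405],"u":[-0.101,4.192,-0.619]}
{"k":23,"q":[-0.867,-0.74,1.908],"w":[-0.251,-1.784,1.489],"ee":[0.203,0.196,0.394],"u":[-0.074,4.406,-0.585]}
{"k":24,"q":[-0.871,-0.776,1.936],"w":[-0.207,-1.846,1.384],"ee":[0.202,0.2,0.382],"u":[-0.043,4.619,-0.547]}
{"k":25,"q":[-0.875,-0.814,1.963],"w":[-0.165,-1.897,1.284],"ee":[0.201,0.203,0.371],"u":[-0.008,4.827,-0.507]}
{"k":26,"q":[-0.878,-0.852,1.988],"w":[-0.123,-1.937,1.189],"ee":[0.2,0.206,0.36],"u":[0.032,5.029,-0.467]}
{"k":27,"q":[-0.88,-0.891,2.011],"w":[-0.083,-1.968,1.099],"ee":[0.198,0.209,0.349],"u":[0.075,5.224,-0.425]}
{"k":28,"q":[-0.881,-0.931,2.032],"w":[-0.044,-1.988,1.014],"ee":[0.196,0.211,0.337],"u":[0.122,5.409,-0.383]}
{"k":29,"q":[-0.882,-0.971,2.052],"w":[-0.008,-1.999,0.936],"ee":[0.194,0.214,0.326],"u":[0.173,5.582,-0.342]}
{"k":30,"q":[-0.882,-1.01,2.07],"w":[0.021,-1.998,0.869],"ee":[0.192,0.216,0.316],"u":[0.239,5.743,-0.303]}
{"k":31,"q":[-0.881,-1.05,2.087],"w":[0.047,-1.989,0.806],"ee":[0.19,0.218,0.305],"u":[0.309,5.889,-0.264]}
{"k":32,"q":[-0.88,-1.09,2.102],"w":[0.074,-1.972,0.744],"ee":[0.187,0.22,0.295],"u":[0.375,6.022,-0.225]}
{"k":33,"q":[-0.878,-1.129,2.116],"w":[0.102,-1.949,0.687],"ee":[0.185,0.221,0.285]}


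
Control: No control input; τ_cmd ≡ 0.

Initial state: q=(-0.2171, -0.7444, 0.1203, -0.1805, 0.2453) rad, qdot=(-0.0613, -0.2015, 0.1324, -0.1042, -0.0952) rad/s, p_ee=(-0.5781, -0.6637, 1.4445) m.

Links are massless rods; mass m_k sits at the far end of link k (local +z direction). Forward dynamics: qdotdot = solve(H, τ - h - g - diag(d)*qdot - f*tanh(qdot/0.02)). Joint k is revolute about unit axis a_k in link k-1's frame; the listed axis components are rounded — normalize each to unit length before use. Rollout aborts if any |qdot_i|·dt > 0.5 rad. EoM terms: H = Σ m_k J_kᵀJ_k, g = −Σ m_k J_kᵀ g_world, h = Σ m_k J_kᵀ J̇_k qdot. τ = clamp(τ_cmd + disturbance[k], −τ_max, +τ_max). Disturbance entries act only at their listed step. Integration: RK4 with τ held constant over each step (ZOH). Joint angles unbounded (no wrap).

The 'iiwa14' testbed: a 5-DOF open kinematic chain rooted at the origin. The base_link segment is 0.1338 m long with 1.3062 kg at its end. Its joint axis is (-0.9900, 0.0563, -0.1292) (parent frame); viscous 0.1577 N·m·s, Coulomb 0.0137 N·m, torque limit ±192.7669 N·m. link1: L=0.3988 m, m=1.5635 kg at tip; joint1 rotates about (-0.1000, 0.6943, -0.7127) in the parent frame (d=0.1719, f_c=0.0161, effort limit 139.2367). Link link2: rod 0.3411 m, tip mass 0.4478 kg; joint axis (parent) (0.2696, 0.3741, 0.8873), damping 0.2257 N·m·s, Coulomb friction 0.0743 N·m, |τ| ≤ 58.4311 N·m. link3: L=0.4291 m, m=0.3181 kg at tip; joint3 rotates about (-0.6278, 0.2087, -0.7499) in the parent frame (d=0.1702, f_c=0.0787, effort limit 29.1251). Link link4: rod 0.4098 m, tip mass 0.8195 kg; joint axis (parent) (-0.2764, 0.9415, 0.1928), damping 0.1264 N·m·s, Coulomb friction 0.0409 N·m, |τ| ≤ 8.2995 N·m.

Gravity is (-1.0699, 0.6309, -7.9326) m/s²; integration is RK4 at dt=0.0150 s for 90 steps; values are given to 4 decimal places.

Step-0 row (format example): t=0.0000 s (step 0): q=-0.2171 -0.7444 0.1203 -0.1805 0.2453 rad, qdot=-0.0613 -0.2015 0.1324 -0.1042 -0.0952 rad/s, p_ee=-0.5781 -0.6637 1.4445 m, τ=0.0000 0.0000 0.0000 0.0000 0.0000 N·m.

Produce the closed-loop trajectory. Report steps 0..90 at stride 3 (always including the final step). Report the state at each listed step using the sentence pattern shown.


t=0.0450 s (step 3): q=-0.2162 -0.7728 0.1407 -0.1926 0.2559 rad, qdot=0.0945 -1.0421 0.7363 -0.4387 0.5458 rad/s, p_ee=-0.5845 -0.6761 1.4342 m, τ=0.0000 0.0000 0.0000 0.0000 0.0000 N·m.
t=0.0900 s (step 6): q=-0.2088 -0.8371 0.1834 -0.2221 0.2936 rad, qdot=0.2381 -1.8105 1.1309 -0.9016 1.1148 rad/s, p_ee=-0.5977 -0.6900 1.4162 m, τ=0.0000 0.0000 0.0000 0.0000 0.0000 N·m.
t=0.1350 s (step 9): q=-0.1944 -0.9358 0.2400 -0.2763 0.3543 rad, qdot=0.4057 -2.5778 1.3548 -1.5265 1.5552 rad/s, p_ee=-0.6188 -0.7053 1.3888 m, τ=0.0000 0.0000 0.0000 0.0000 0.0000 N·m.
t=0.1800 s (step 12): q=-0.1715 -1.0697 0.3024 -0.3601 0.4304 rad, qdot=0.6273 -3.3818 1.3844 -2.1879 1.7879 rad/s, p_ee=-0.6491 -0.7218 1.3498 m, τ=0.0000 0.0000 0.0000 0.0000 0.0000 N·m.
t=0.2250 s (step 15): q=-0.1363 -1.2416 0.3616 -0.4693 0.5113 rad, qdot=0.9590 -4.2861 1.2235 -2.5852 1.7680 rad/s, p_ee=-0.6894 -0.7405 1.2964 m, τ=0.0000 0.0000 0.0000 0.0000 0.0000 N·m.
t=0.2700 s (step 18): q=-0.0825 -1.4579 0.4118 -0.5804 0.5869 rad, qdot=1.4453 -5.3259 1.0398 -2.1238 1.5876 rad/s, p_ee=-0.7395 -0.7631 1.2265 m, τ=0.0000 0.0000 0.0000 0.0000 0.0000 N·m.
t=0.3150 s (step 21): q=-0.0186 -1.7017 0.4699 -0.6318 0.6616 rad, qdot=1.0322 -4.9876 1.8385 0.0085 1.8898 rad/s, p_ee=-0.7972 -0.7909 1.1386 m, τ=0.0000 0.0000 0.0000 0.0000 0.0000 N·m.
t=0.3600 s (step 24): q=-0.0090 -1.8798 0.5878 -0.6074 0.7608 rad, qdot=-0.5515 -3.0007 3.3086 0.7197 2.3896 rad/s, p_ee=-0.8561 -0.8222 1.0309 m, τ=0.0000 0.0000 0.0000 0.0000 0.0000 N·m.
t=0.4050 s (step 27): q=-0.0589 -1.9839 0.7555 -0.5806 0.8664 rad, qdot=-1.5860 -1.7322 4.0364 0.4657 2.2273 rad/s, p_ee=-0.9103 -0.8562 0.9020 m, τ=0.0000 0.0000 0.0000 0.0000 0.0000 N·m.
t=0.4500 s (step 30): q=-0.1474 -2.0426 0.9447 -0.5616 0.9559 rad, qdot=-2.3172 -0.9406 4.3279 0.4300 1.6960 rad/s, p_ee=-0.9577 -0.8921 0.7538 m, τ=0.0000 0.0000 0.0000 0.0000 0.0000 N·m.
t=0.4950 s (step 33): q=-0.2661 -2.0730 1.1420 -0.5390 1.0150 rad, qdot=-2.9538 -0.4507 4.4071 0.5913 0.8934 rad/s, p_ee=-0.9979 -0.9276 0.5888 m, τ=0.0000 0.0000 0.0000 0.0000 0.0000 N·m.
t=0.5400 s (step 36): q=-0.4130 -2.0864 1.3373 -0.5081 1.0330 rad, qdot=-3.5749 -0.1691 4.2123 0.7768 -0.1256 rad/s, p_ee=-1.0309 -0.9599 0.4090 m, τ=0.0000 0.0000 0.0000 0.0000 0.0000 N·m.
t=0.5850 s (step 39): q=-0.5886 -2.0893 1.5147 -0.4685 1.0026 rad, qdot=-4.2401 0.0310 3.6021 1.0250 -1.2555 rad/s, p_ee=-1.0561 -0.9861 0.2159 m, τ=0.0000 0.0000 0.0000 0.0000 0.0000 N·m.
t=0.6300 s (step 42): q=-0.7963 -2.0819 1.6559 -0.4095 0.9177 rad, qdot=-5.0249 0.3531 2.6378 1.7005 -2.5275 rad/s, p_ee=-1.0724 -1.0035 0.0108 m, τ=0.0000 0.0000 0.0000 0.0000 0.0000 N·m.
t=0.6750 s (step 45): q=-1.0457 -2.0487 1.7535 -0.3049 0.7759 rad, qdot=-6.1385 1.2690 1.7771 3.0430 -3.7400 rad/s, p_ee=-1.0755 -1.0120 -0.2052 m, τ=0.0000 0.0000 0.0000 0.0000 0.0000 N·m.
t=0.7200 s (step 48): q=-1.3573 -1.9518 1.8321 -0.1339 0.5865 rad, qdot=-7.8088 3.2239 2.0514 4.4957 -4.6093 rad/s, p_ee=-1.0546 -1.0133 -0.4338 m, τ=0.0000 0.0000 0.0000 0.0000 0.0000 N·m.
t=0.7650 s (step 51): q=-1.7474 -1.7557 1.9815 0.0811 0.3656 rad, qdot=-9.1792 5.0706 4.7934 4.4689 -5.1126 rad/s, p_ee=-0.9899 -1.0003 -0.6798 m, τ=0.0000 0.0000 0.0000 0.0000 0.0000 N·m.
t=0.8100 s (step 54): q=-2.1299 -1.5595 2.1743 0.2010 0.1509 rad, qdot=-7.6197 3.4870 2.7130 0.8402 -4.1829 rad/s, p_ee=-0.8616 -0.9484 -0.9354 m, τ=0.0000 0.0000 0.0000 0.0000 0.0000 N·m.
t=0.8550 s (step 57): q=-2.4460 -1.4150 2.2278 0.1975 0.0013 rad, qdot=-6.5537 3.2153 0.0364 -0.5681 -2.3856 rad/s, p_ee=-0.6774 -0.8409 -1.1766 m, τ=0.0000 0.0000 0.0000 0.0000 0.0000 N·m.
t=0.9000 s (step 60): q=-2.7221 -1.2585 2.1970 0.1760 -0.0640 rad, qdot=-5.6359 3.7036 -1.5508 -0.2739 -0.5632 rad/s, p_ee=-0.4552 -0.6745 -1.3839 m, τ=0.0000 0.0000 0.0000 0.0000 0.0000 N·m.
t=0.9450 s (step 63): q=-2.9485 -1.0837 2.0751 0.1810 -0.0619 rad, qdot=-4.4085 4.0681 -3.9905 0.5465 0.4371 rad/s, p_ee=-0.2125 -0.4556 -1.5402 m, τ=0.0000 0.0000 0.0000 0.0000 0.0000 N·m.
t=0.9900 s (step 66): q=-3.1208 -0.8878 1.8307 0.2248 -0.0471 rad, qdot=-3.2978 4.7021 -6.9559 1.2300 -0.0026 rad/s, p_ee=0.0361 -0.1974 -1.6300 m, τ=0.0000 0.0000 0.0000 0.0000 0.0000 N·m.
t=1.0350 s (step 69): q=-3.2512 -0.6557 1.4516 0.2573 -0.0678 rad, qdot=-2.5770 5.6353 -9.5931 -0.2754 -0.8212 rad/s, p_ee=0.2767 0.0816 -1.6421 m, τ=0.0000 0.0000 0.0000 0.0000 0.0000 N·m.
t=1.0800 s (step 72): q=-3.3595 -0.3840 1.0148 0.1680 -0.0979 rad, qdot=-2.2812 6.3196 -9.2509 -3.8158 -0.1915 rad/s, p_ee=0.4944 0.3605 -1.5730 m, τ=0.0000 0.0000 0.0000 0.0000 0.0000 N·m.
t=1.1250 s (step 75): q=-3.4595 -0.1006 0.6619 -0.0608 -0.0819 rad, qdot=-2.1911 6.1262 -6.1680 -5.7948 0.6557 rad/s, p_ee=0.6737 0.6173 -1.4274 m, τ=0.0000 0.0000 0.0000 0.0000 0.0000 N·m.
t=1.1700 s (step 78): q=-3.5587 0.1568 0.4646 -0.3009 -0.0685 rad, qdot=-2.2394 5.2484 -2.7521 -4.4766 -0.2180 rad/s, p_ee=0.8051 0.8330 -1.2238 m, τ=0.0000 0.0000 0.0000 0.0000 0.0000 N·m.
t=1.2150 s (step 81): q=-3.6627 0.3694 0.3935 -0.4503 -0.0977 rad, qdot=-2.3973 4.1939 -0.6490 -2.2125 -0.9267 rad/s, p_ee=0.8939 1.0012 -0.9911 m, τ=0.0000 0.0000 0.0000 0.0000 0.0000 N·m.
t=1.2600 s (step 84): q=-3.7758 0.5339 0.3868 -0.5129 -0.1362 rad, qdot=-2.6382 3.1190 0.1537 -0.7679 -0.6122 rad/s, p_ee=0.9513 1.1257 -0.7511 m, τ=0.0000 0.0000 0.0000 0.0000 0.0000 N·m.
t=1.3050 s (step 87): q=-3.9007 0.6490 0.3980 -0.5309 -0.1481 rad, qdot=-2.9113 1.9788 0.3108 -0.1055 0.0485 rad/s, p_ee=0.9857 1.2135 -0.5165 m, τ=0.0000 0.0000 0.0000 0.0000 0.0000 N·m.
t=1.3500 s (step 90): q=-4.0364 0.7115 0.4132 -0.5302 -0.1349 rad, qdot=-3.0919 0.8096 0.3398 0.0285 0.5444 rad/s, p_ee=1.0009 1.2709 -0.2942 m.


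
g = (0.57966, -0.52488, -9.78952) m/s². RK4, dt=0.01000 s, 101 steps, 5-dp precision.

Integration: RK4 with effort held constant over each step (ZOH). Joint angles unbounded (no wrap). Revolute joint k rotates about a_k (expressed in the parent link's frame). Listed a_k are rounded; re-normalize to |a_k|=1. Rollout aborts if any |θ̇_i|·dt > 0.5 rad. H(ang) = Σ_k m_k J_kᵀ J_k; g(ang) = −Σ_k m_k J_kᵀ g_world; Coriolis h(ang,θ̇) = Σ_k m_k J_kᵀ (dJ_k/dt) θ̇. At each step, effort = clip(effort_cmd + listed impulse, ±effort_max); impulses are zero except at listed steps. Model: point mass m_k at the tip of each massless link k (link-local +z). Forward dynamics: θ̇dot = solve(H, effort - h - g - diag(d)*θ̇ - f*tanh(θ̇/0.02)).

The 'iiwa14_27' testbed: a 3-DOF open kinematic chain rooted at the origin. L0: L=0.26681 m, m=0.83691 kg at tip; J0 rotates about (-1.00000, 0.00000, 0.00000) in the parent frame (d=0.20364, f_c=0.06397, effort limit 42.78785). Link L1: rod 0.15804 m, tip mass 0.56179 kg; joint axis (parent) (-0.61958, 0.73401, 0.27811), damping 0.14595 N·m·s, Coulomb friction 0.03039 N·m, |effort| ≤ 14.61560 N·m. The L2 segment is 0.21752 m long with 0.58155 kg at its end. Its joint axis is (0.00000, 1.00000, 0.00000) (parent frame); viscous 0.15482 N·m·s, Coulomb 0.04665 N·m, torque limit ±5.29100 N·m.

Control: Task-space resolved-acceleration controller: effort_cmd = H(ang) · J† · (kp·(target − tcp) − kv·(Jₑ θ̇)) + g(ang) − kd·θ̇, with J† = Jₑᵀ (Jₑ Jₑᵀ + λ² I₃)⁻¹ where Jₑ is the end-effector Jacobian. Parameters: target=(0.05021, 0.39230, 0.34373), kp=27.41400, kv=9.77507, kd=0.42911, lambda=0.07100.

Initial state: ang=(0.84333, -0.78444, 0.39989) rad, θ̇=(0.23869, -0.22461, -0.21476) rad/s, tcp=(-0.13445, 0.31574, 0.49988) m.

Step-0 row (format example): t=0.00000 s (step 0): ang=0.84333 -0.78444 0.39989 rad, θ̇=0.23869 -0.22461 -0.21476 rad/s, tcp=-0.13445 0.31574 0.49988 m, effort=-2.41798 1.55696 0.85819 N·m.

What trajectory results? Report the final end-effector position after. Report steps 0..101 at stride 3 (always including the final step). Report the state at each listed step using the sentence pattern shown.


t=0.03000 s (step 3): ang=0.85288 -0.79038 0.40237 rad, θ̇=0.36653 -0.09067 0.18220 rad/s, tcp=-0.13550 0.31903 0.49684 m, effort=-3.05073 1.13528 0.56215 N·m.
t=0.06000 s (step 6): ang=0.86492 -0.79056 0.40939 rad, θ̇=0.43457 0.05678 0.29055 rad/s, tcp=-0.13406 0.32495 0.49329 m, effort=-3.59202 0.80446 0.44038 N·m.
t=0.09000 s (step 9): ang=0.87861 -0.78734 0.41889 rad, θ̇=0.47432 0.15294 0.33659 rad/s, tcp=-0.13118 0.33250 0.48925 m, effort=-4.03798 0.55909 0.36753 N·m.
t=0.12000 s (step 12): ang=0.89314 -0.78174 0.42935 rad, θ̇=0.49196 0.21608 0.35841 rad/s, tcp=-0.12745 0.34098 0.48484 m, effort=-4.40270 0.36679 0.31539 N·m.
t=0.15000 s (step 15): ang=0.90795 -0.77464 0.44028 rad, θ̇=0.49368 0.25486 0.36973 rad/s, tcp=-0.12320 0.34989 0.48014 m, effort=-4.70041 0.21314 0.27399 N·m.
t=0.18000 s (step 18): ang=0.92264 -0.76663 0.45146 rad, θ̇=0.48388 0.27722 0.37468 rad/s, tcp=-0.11865 0.35886 0.47527 m, effort=-4.94358 0.08752 0.23938 N·m.
t=0.21000 s (step 21): ang=0.93690 -0.75812 0.46271 rad, θ̇=0.46607 0.28841 0.37569 rad/s, tcp=-0.11392 0.36766 0.47032 m, effort=-5.14248 -0.01722 0.20929 N·m.
t=0.24000 s (step 24): ang=0.95054 -0.74941 0.47396 rad, θ̇=0.44299 0.29194 0.37420 rad/s, tcp=-0.10913 0.37611 0.46536 m, effort=-5.30550 -0.10605 0.18235 N·m.
t=0.27000 s (step 27): ang=0.96344 -0.74067 0.48514 rad, θ̇=0.41674 0.29022 0.37112 rad/s, tcp=-0.10434 0.38413 0.46047 m, effort=-5.43945 -0.18249 0.15772 N·m.
t=0.30000 s (step 30): ang=0.97553 -0.73204 0.49621 rad, θ̇=0.38884 0.28490 0.36701 rad/s, tcp=-0.09959 0.39164 0.45570 m, effort=-5.54985 -0.24909 0.13490 N·m.
t=0.33000 s (step 33): ang=0.98676 -0.72360 0.50715 rad, θ̇=0.36043 0.27717 0.36224 rad/s, tcp=-0.09491 0.39863 0.45108 m, effort=-5.64112 -0.30773 0.11354 N·m.
t=0.36000 s (step 36): ang=0.99715 -0.71543 0.51793 rad, θ̇=0.33230 0.26783 0.35703 rad/s, tcp=-0.09032 0.40508 0.44665 m, effort=-5.71687 -0.35984 0.09343 N·m.
t=0.39000 s (step 39): ang=1.00671 -0.70755 0.52856 rad, θ̇=0.30500 0.25749 0.35156 rad/s, tcp=-0.08585 0.41101 0.44243 m, effort=-5.77995 -0.40650 0.07440 N·m.
t=0.42000 s (step 42): ang=1.01546 -0.69999 0.53902 rad, θ̇=0.27890 0.24656 0.34592 rad/s, tcp=-0.08149 0.41644 0.43843 m, effort=-5.83269 -0.44856 0.05634 N·m.
t=0.45000 s (step 45): ang=1.02345 -0.69276 0.54931 rad, θ̇=0.25422 0.23534 0.34019 rad/s, tcp=-0.07727 0.42138 0.43465 m, effort=-5.87695 -0.48670 0.03915 N·m.
t=0.48000 s (step 48): ang=1.03073 -0.68587 0.55942 rad, θ̇=0.23109 0.22405 0.33443 rad/s, tcp=-0.07316 0.42588 0.43110 m, effort=-5.91422 -0.52145 0.02275 N·m.
t=0.51000 s (step 51): ang=1.03733 -0.67932 0.56937 rad, θ̇=0.20955 0.21285 0.32867 rad/s, tcp=-0.06919 0.42996 0.42778 m, effort=-5.94572 -0.55325 0.00710 N·m.
t=0.54000 s (step 54): ang=1.04332 -0.67310 0.57914 rad, θ̇=0.18961 0.20184 0.32295 rad/s, tcp=-0.06535 0.43364 0.42467 m, effort=-5.97243 -0.58246 -0.00788 N·m.
t=0.57000 s (step 57): ang=1.04873 -0.66721 0.58874 rad, θ̇=0.17124 0.19109 0.31728 rad/s, tcp=-0.06164 0.43697 0.42177 m, effort=-5.99512 -0.60937 -0.02223 N·m.
t=0.60000 s (step 60): ang=1.05361 -0.66163 0.59817 rad, θ̇=0.15437 0.18065 0.31168 rad/s, tcp=-0.05805 0.43996 0.41907 m, effort=-6.01443 -0.63424 -0.03599 N·m.
t=0.63000 s (step 63): ang=1.05800 -0.65637 0.60743 rad, θ̇=0.13892 0.17056 0.30615 rad/s, tcp=-0.05459 0.44265 0.41656 m, effort=-6.03090 -0.65727 -0.04921 N·m.
t=0.66000 s (step 66): ang=1.06195 -0.65140 0.61653 rad, θ̇=0.12482 0.16083 0.30072 rad/s, tcp=-0.05125 0.44506 0.41423 m, effort=-6.04495 -0.67864 -0.06191 N·m.
t=0.69000 s (step 69): ang=1.06550 -0.64672 0.62547 rad, θ̇=0.11198 0.15146 0.29539 rad/s, tcp=-0.04802 0.44721 0.41206 m, effort=-6.05692 -0.69851 -0.07414 N·m.
t=0.72000 s (step 72): ang=1.06868 -0.64231 0.63425 rad, θ̇=0.10030 0.14247 0.29015 rad/s, tcp=-0.04491 0.44912 0.41006 m, effort=-6.06711 -0.71700 -0.08592 N·m.
t=0.75000 s (step 75): ang=1.07153 -0.63817 0.64288 rad, θ̇=0.08970 0.13383 0.28502 rad/s, tcp=-0.04191 0.45083 0.40820 m, effort=-6.07575 -0.73424 -0.09728 N·m.
t=0.78000 s (step 78): ang=1.07408 -0.63428 0.65135 rad, θ̇=0.08010 0.12556 0.28001 rad/s, tcp=-0.03901 0.45233 0.40648 m, effort=-6.08307 -0.75033 -0.10825 N·m.
t=0.81000 s (step 81): ang=1.07635 -0.63063 0.65967 rad, θ̇=0.07142 0.11763 0.27510 rad/s, tcp=-0.03622 0.45366 0.40488 m, effort=-6.08922 -0.76535 -0.11884 N·m.
t=0.84000 s (step 84): ang=1.07837 -0.62721 0.66785 rad, θ̇=0.06359 0.11003 0.27031 rad/s, tcp=-0.03353 0.45483 0.40340 m, effort=-6.09436 -0.77939 -0.12909 N·m.
t=0.87000 s (step 87): ang=1.08017 -0.62402 0.67589 rad, θ̇=0.05654 0.10274 0.26564 rad/s, tcp=-0.03093 0.45585 0.40203 m, effort=-6.09865 -0.79252 -0.13900 N·m.
t=0.90000 s (step 90): ang=1.08177 -0.62105 0.68378 rad, θ̇=0.05021 0.09574 0.26109 rad/s, tcp=-0.02843 0.45673 0.40075 m, effort=-6.10220 -0.80480 -0.14861 N·m.
t=0.93000 s (step 93): ang=1.08319 -0.61828 0.69155 rad, θ̇=0.04456 0.08900 0.25668 rad/s, tcp=-0.02601 0.45749 0.39957 m, effort=-6.10516 -0.81629 -0.15792 N·m.
t=0.96000 s (step 96): ang=1.08445 -0.61570 0.69918 rad, θ̇=0.03954 0.08250 0.25241 rad/s, tcp=-0.02368 0.45814 0.39848 m, effort=-6.10767 -0.82704 -0.16695 N·m.
t=0.99000 s (step 99): ang=1.08557 -0.61332 0.70669 rad, θ̇=0.03512 0.07622 0.24828 rad/s, tcp=-0.02144 0.45869 0.39745 m, effort=-6.10985 -0.83710 -0.17571 N·m.
t=1.01000 s (step 101): ang=1.08624 -0.61184 0.71162 rad, θ̇=0.03249 0.07214 0.24561 rad/s, tcp=-0.01999 0.45900 0.39681 m.
final tcp position (m): -0.01999 0.45900 0.39681


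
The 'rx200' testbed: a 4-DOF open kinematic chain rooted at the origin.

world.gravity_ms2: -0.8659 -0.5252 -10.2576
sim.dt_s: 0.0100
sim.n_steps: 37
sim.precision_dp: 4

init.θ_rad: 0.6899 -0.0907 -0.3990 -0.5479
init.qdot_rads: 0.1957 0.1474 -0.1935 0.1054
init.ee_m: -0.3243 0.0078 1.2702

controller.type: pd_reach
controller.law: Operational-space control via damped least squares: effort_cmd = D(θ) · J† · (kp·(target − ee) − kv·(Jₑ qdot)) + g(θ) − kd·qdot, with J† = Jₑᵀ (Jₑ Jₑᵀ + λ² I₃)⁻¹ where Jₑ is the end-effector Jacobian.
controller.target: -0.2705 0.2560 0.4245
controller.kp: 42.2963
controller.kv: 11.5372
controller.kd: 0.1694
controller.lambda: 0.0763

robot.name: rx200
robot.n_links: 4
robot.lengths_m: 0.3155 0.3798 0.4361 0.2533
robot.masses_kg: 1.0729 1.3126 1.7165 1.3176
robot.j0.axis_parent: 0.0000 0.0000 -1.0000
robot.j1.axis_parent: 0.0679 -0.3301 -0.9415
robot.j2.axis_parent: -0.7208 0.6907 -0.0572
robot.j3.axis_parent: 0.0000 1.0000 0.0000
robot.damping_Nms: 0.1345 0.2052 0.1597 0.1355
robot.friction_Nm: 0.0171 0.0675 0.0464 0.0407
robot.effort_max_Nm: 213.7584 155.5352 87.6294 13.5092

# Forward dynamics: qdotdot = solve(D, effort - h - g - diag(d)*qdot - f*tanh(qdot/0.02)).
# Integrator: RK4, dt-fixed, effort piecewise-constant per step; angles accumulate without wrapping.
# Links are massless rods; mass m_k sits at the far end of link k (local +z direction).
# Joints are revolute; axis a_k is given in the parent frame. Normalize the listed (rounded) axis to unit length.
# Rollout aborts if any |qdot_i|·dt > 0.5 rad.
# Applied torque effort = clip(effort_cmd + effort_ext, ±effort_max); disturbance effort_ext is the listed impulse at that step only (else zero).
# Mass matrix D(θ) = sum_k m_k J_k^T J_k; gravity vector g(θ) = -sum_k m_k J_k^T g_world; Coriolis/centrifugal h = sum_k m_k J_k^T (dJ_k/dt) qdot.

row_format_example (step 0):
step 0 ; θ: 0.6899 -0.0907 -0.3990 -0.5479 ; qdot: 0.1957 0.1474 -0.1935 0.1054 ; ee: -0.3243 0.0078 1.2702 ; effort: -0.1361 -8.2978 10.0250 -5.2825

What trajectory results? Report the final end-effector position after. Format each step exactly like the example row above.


step 1 ; θ: 0.6931 -0.0921 -0.4004 -0.5565 ; qdot: 0.4221 -0.4191 -0.0922 -1.8053 ; ee: -0.3257 0.0092 1.2684 ; effort: -0.2789 -8.2263 10.4621 -4.2232
step 2 ; θ: 0.6981 -0.0987 -0.4009 -0.5826 ; qdot: 0.5951 -0.8825 0.0026 -3.4014 ; ee: -0.3272 0.0113 1.2642 ; effort: -0.2295 -7.6208 10.4381 -3.4007
step 3 ; θ: 0.7048 -0.1093 -0.4005 -0.6232 ; qdot: 0.7460 -1.2519 0.0812 -4.6935 ; ee: -0.3287 0.0139 1.2580 ; effort: -0.0293 -6.5556 9.9981 -2.7520
step 4 ; θ: 0.7128 -0.1232 -0.3993 -0.6753 ; qdot: 0.8555 -1.5151 0.1486 -5.7104 ; ee: -0.3299 0.0170 1.2498 ; effort: 0.2770 -5.1613 9.2296 -2.2207
step 5 ; θ: 0.7217 -0.1392 -0.3975 -0.7363 ; qdot: 0.9327 -1.6801 0.2006 -6.4787 ; ee: -0.3307 0.0203 1.2399 ; effort: 0.6356 -3.5906 8.2410 -1.7615
step 6 ; θ: 0.7313 -0.1564 -0.3954 -0.8039 ; qdot: 0.9845 -1.7580 0.2339 -7.0305 ; ee: -0.3309 0.0238 1.2285 ; effort: 1.0000 -1.9882 7.1428 -1.3399
step 7 ; θ: 0.7413 -0.1740 -0.3929 -0.8761 ; qdot: 1.0143 -1.7607 0.2470 -7.4014 ; ee: -0.3307 0.0274 1.2157 ; effort: 1.3382 -0.4662 6.0291 -0.9326
step 8 ; θ: 0.7515 -0.1913 -0.3905 -0.9512 ; qdot: 1.0243 -1.7008 0.2396 -7.6264 ; ee: -0.3298 0.0311 1.2016 ; effort: 1.6321 0.9041 4.9677 -0.5269
step 9 ; θ: 0.7617 -0.2078 -0.3882 -1.0280 ; qdot: 1.0171 -1.5903 0.2122 -7.7368 ; ee: -0.3284 0.0348 1.1866 ; effort: 1.8751 2.0878 4.0003 -0.1184
step 10 ; θ: 0.7717 -0.2229 -0.3863 -1.1055 ; qdot: 0.9957 -1.4407 0.1653 -7.7589 ; ee: -0.3265 0.0385 1.1706 ; effort: 2.0677 3.0767 3.1476 0.2917
step 11 ; θ: 0.7815 -0.2364 -0.3850 -1.1828 ; qdot: 0.9637 -1.2622 0.0998 -7.7135 ; ee: -0.3242 0.0423 1.1540 ; effort: 2.2141 3.8796 2.4155 0.6982
step 12 ; θ: 0.7910 -0.2481 -0.3844 -1.2594 ; qdot: 0.9244 -1.0634 0.0166 -7.6172 ; ee: -0.3214 0.0460 1.1369 ; effort: 2.3206 4.5145 1.8008 1.0947
step 13 ; θ: 0.8000 -0.2576 -0.3847 -1.3349 ; qdot: 0.8721 -0.8469 -0.0800 -7.4845 ; ee: -0.3183 0.0497 1.1194 ; effort: 2.3957 5.0042 1.2927 1.4742
step 14 ; θ: 0.8084 -0.2650 -0.3861 -1.4089 ; qdot: 0.8211 -0.6249 -0.1929 -7.3215 ; ee: -0.3149 0.0533 1.1016 ; effort: 2.4424 5.3690 0.8821 1.8292
step 15 ; θ: 0.8164 -0.2701 -0.3887 -1.4812 ; qdot: 0.7755 -0.4038 -0.3220 -7.1342 ; ee: -0.3112 0.0570 1.0837 ; effort: 2.4659 5.6291 0.5598 2.1536
step 16 ; θ: 0.8240 -0.2731 -0.3926 -1.5514 ; qdot: 0.7371 -0.1877 -0.4661 -6.9272 ; ee: -0.3074 0.0606 1.0657 ; effort: 2.4713 5.8026 0.3170 2.4421
step 17 ; θ: 0.8312 -0.2739 -0.3981 -1.6196 ; qdot: 0.7128 0.0162 -0.6258 -6.7028 ; ee: -0.3034 0.0642 1.0479 ; effort: 2.4617 5.9058 0.1431 2.6904
step 18 ; θ: 0.8384 -0.2729 -0.4052 -1.6854 ; qdot: 0.7247 0.1916 -0.8059 -6.4593 ; ee: -0.2993 0.0677 1.0302 ; effort: 2.4356 5.9570 0.0204 2.8950
step 19 ; θ: 0.8458 -0.2701 -0.4142 -1.7487 ; qdot: 0.7416 0.3542 -0.9975 -6.2034 ; ee: -0.2952 0.0712 1.0128 ; effort: 2.4053 5.9585 -0.0336 3.0553
step 20 ; θ: 0.8533 -0.2658 -0.4252 -1.8094 ; qdot: 0.7640 0.5017 -1.1993 -5.9357 ; ee: -0.2910 0.0747 0.9956 ; effort: 2.3731 5.9164 -0.0201 3.1702
step 21 ; θ: 0.8611 -0.2601 -0.4383 -1.8673 ; qdot: 0.7915 0.6323 -1.4100 -5.6569 ; ee: -0.2869 0.0781 0.9789 ; effort: 2.3409 5.8347 0.0610 3.2396
step 22 ; θ: 0.8691 -0.2532 -0.4534 -1.9225 ; qdot: 0.8219 0.7456 -1.6277 -5.3677 ; ee: -0.2829 0.0814 0.9626 ; effort: 2.3103 5.7152 0.2117 3.2644
step 23 ; θ: 0.8775 -0.2453 -0.4708 -1.9747 ; qdot: 0.8514 0.8424 -1.8497 -5.0693 ; ee: -0.2791 0.0847 0.9467 ; effort: 2.2827 5.5577 0.4353 3.2460
step 24 ; θ: 0.8861 -0.2365 -0.4904 -2.0238 ; qdot: 0.8746 0.9250 -2.0729 -4.7631 ; ee: -0.2755 0.0880 0.9313 ; effort: 2.2594 5.3610 0.7358 3.1867
step 25 ; θ: 0.8949 -0.2268 -0.5123 -2.0699 ; qdot: 0.8853 0.9973 -2.2932 -4.4516 ; ee: -0.2721 0.0912 0.9163 ; effort: 2.2408 5.1228 1.1163 3.0893
step 26 ; θ: 0.9038 -0.2165 -0.5363 -2.1129 ; qdot: 0.8770 1.0637 -2.5062 -4.1374 ; ee: -0.2691 0.0944 0.9018 ; effort: 2.2269 4.8402 1.5782 2.9570
step 27 ; θ: 0.9124 -0.2056 -0.5623 -2.1527 ; qdot: 0.8443 1.1295 -2.7075 -3.8235 ; ee: -0.2664 0.0975 0.8877 ; effort: 2.2165 4.5105 2.1201 2.7933
step 28 ; θ: 0.9206 -0.1939 -0.5903 -2.1894 ; qdot: 0.7836 1.1991 -2.8928 -3.5129 ; ee: -0.2641 0.1007 0.8739 ; effort: 2.2072 4.1315 2.7372 2.6019
step 29 ; θ: 0.9280 -0.1816 -0.6201 -2.2230 ; qdot: 0.6940 1.2761 -3.0583 -3.2086 ; ee: -0.2622 0.1039 0.8606 ; effort: 2.1955 3.7014 3.4210 2.3865
step 30 ; θ: 0.9344 -0.1684 -0.6514 -2.2536 ; qdot: 0.5773 1.3627 -3.2012 -2.9127 ; ee: -0.2607 0.1071 0.8475 ; effort: 2.1767 3.2195 4.1605 2.1511
step 31 ; θ: 0.9395 -0.1543 -0.6840 -2.2813 ; qdot: 0.4377 1.4592 -3.3200 -2.6270 ; ee: -0.2595 0.1104 0.8347 ; effort: 2.1457 2.6867 4.9426 1.8993
step 32 ; θ: 0.9431 -0.1392 -0.7177 -2.3062 ; qdot: 0.2808 1.5646 -3.4137 -2.3525 ; ee: -0.2588 0.1137 0.8221 ; effort: 2.0977 2.1050 5.7532 1.6347
step 33 ; θ: 0.9451 -0.1230 -0.7522 -2.3284 ; qdot: 0.1129 1.6768 -3.4824 -2.0900 ; ee: -0.2583 0.1171 0.8098 ; effort: 2.0284 1.4788 6.5786 1.3609
step 34 ; θ: 0.9454 -0.1057 -0.7873 -2.3481 ; qdot: -0.0564 1.7905 -3.5279 -1.8386 ; ee: -0.2582 0.1207 0.7975 ; effort: 1.9322 0.8115 7.4057 1.0811
step 35 ; θ: 0.9441 -0.0873 -0.8227 -2.3653 ; qdot: -0.2135 1.8968 -3.5540 -1.5958 ; ee: -0.2584 0.1244 0.7855 ; effort: 1.8005 0.1034 8.2249 0.7981
step 36 ; θ: 0.9412 -0.0678 -0.8582 -2.3801 ; qdot: -0.3714 2.0045 -3.5573 -1.3666 ; ee: -0.2587 0.1282 0.7735 ; effort: 1.6481 -0.6222 9.0259 0.5161
step 37 ; θ: 0.9367 -0.0472 -0.8937 -2.3927 ; qdot: -0.5247 2.1099 -3.5400 -1.1505 ; ee: -0.2592 0.1322 0.7616
final ee position (m): -0.2592 0.1322 0.7616


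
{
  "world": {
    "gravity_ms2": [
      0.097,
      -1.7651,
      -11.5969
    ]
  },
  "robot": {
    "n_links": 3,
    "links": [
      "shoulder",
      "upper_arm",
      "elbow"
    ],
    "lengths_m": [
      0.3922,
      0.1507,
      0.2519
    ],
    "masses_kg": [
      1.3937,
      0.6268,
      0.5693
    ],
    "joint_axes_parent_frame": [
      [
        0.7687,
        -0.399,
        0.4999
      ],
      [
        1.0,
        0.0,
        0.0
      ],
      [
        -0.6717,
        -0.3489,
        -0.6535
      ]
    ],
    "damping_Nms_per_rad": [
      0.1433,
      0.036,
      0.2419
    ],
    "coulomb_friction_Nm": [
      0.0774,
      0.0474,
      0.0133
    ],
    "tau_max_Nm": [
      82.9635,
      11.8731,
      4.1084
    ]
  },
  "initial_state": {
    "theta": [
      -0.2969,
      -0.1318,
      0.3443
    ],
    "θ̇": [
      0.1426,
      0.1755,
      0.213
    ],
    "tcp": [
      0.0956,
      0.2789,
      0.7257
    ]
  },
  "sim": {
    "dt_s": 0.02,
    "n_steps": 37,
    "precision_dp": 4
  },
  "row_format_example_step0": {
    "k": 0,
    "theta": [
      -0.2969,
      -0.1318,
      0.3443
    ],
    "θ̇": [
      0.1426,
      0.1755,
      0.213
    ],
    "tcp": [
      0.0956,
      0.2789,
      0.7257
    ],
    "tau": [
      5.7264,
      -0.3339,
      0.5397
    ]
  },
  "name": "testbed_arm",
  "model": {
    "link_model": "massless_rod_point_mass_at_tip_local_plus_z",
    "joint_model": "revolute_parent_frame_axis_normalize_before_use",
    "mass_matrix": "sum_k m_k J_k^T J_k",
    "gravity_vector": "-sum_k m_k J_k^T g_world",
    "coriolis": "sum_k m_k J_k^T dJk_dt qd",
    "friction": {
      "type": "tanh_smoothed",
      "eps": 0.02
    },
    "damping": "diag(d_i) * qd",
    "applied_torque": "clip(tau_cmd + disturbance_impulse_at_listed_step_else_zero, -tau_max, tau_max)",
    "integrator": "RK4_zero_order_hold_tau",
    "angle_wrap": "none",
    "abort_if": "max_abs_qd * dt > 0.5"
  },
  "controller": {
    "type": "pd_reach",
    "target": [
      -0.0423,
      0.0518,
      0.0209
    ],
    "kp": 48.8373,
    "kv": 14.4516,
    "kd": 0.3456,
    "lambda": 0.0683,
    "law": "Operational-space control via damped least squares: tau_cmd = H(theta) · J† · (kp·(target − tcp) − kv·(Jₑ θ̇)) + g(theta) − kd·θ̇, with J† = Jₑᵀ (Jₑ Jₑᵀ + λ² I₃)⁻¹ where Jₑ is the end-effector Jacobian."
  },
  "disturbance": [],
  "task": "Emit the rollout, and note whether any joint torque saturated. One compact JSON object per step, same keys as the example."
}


{"k":1,"theta":[-0.2904,-0.1362,0.3514],"\u03b8\u0307":[0.5057,-0.6017,0.513],"tcp":[0.0927,0.2782,0.7258],"tau":[4.8918,0.3267,0.1804]}
{"k":2,"theta":[-0.2779,-0.1529,0.3637],"\u03b8\u0307":[0.7428,-1.1009,0.656],"tcp":[0.0876,0.2794,0.7242],"tau":[4.3657,0.6906,0.002]}
{"k":3,"theta":[-0.2615,-0.1776,0.3791],"\u03b8\u0307":[0.9071,-1.4142,0.8006],"tcp":[0.0808,0.2817,0.7215],"tau":[3.9809,0.8965,-0.1164]}
{"k":4,"theta":[-0.2421,-0.2083,0.3961],"\u03b8\u0307":[1.0363,-1.675,0.8543],"tcp":[0.0728,0.2845,0.7179],"tau":[3.6675,1.0349,-0.1702]}
{"k":5,"theta":[-0.2204,-0.2432,0.4148],"\u03b8\u0307":[1.1389,-1.8607,0.9483],"tcp":[0.0637,0.2876,0.7133],"tau":[3.3718,1.1309,-0.2253]}
{"k":6,"theta":[-0.1968,-0.282,0.4345],"\u03b8\u0307":[1.2291,-2.0449,0.9804],"tcp":[0.0538,0.2907,0.7078],"tau":[3.0789,1.2186,-0.2516]}
{"k":7,"theta":[-0.1715,-0.3239,0.4556],"\u03b8\u0307":[1.3046,-2.1845,1.0564],"tcp":[0.043,0.2938,0.7012],"tau":[2.7749,1.2971,-0.2937]}
{"k":8,"theta":[-0.1448,-0.3687,0.4775],"\u03b8\u0307":[1.3725,-2.3308,1.0828],"tcp":[0.0316,0.2966,0.6936],"tau":[2.4571,1.3829,-0.3189]}
{"k":9,"theta":[-0.1169,-0.416,0.5006],"\u03b8\u0307":[1.4286,-2.4418,1.1469],"tcp":[0.0196,0.2992,0.6847],"tau":[2.1264,1.4697,-0.3613]}
{"k":10,"theta":[-0.0878,-0.4656,0.5243],"\u03b8\u0307":[1.4776,-2.5571,1.1691],"tcp":[0.0071,0.3013,0.6747],"tau":[1.7814,1.5669,-0.3915]}
{"k":11,"theta":[-0.058,-0.5172,0.549],"\u03b8\u0307":[1.5159,-2.6412,1.2209],"tcp":[-0.0058,0.303,0.6635],"tau":[1.4281,1.6674,-0.4367]}
{"k":12,"theta":[-0.0274,-0.5705,0.5741],"\u03b8\u0307":[1.547,-2.7259,1.2362],"tcp":[-0.0188,0.3041,0.651],"tau":[1.064,1.7772,-0.4717]}
{"k":13,"theta":[0.0037,-0.6252,0.5999],"\u03b8\u0307":[1.5685,-2.7825,1.2741],"tcp":[-0.0318,0.3046,0.6373],"tau":[0.6968,1.8896,-0.5185]}
{"k":14,"theta":[0.0351,-0.681,0.626],"\u03b8\u0307":[1.5829,-2.8375,1.2795],"tcp":[-0.0447,0.3044,0.6224],"tau":[0.3234,2.0083,-0.556]}
{"k":15,"theta":[0.0668,-0.7377,0.6525],"\u03b8\u0307":[1.5886,-2.8675,1.3021],"tcp":[-0.0573,0.3034,0.6064],"tau":[-0.048,2.1275,-0.6025]}
{"k":16,"theta":[0.0985,-0.795,0.6789],"\u03b8\u0307":[1.5877,-2.8951,1.2952],"tcp":[-0.0694,0.3016,0.5894],"tau":[-0.4199,2.2499,-0.6398]}
{"k":17,"theta":[0.1301,-0.8527,0.7054],"\u03b8\u0307":[1.5791,-2.9007,1.3019],"tcp":[-0.0809,0.2991,0.5715],"tau":[-0.7841,2.3703,-0.6838]}
{"k":18,"theta":[0.1615,-0.9105,0.7317],"\u03b8\u0307":[1.5644,-2.904,1.282],"tcp":[-0.0917,0.2957,0.5529],"tau":[-1.142,2.4911,-0.7188]}
{"k":19,"theta":[0.1926,-0.9681,0.7577],"\u03b8\u0307":[1.5429,-2.8886,1.2733],"tcp":[-0.1017,0.2917,0.5336],"tau":[-1.4861,2.6078,-0.7587]}
{"k":20,"theta":[0.2231,-1.0255,0.7832],"\u03b8\u0307":[1.516,-2.8713,1.2412],"tcp":[-0.1107,0.2869,0.5139],"tau":[-1.8171,2.7225,-0.7899]}
{"k":21,"theta":[0.2531,-1.0824,0.8081],"\u03b8\u0307":[1.4831,-2.8384,1.2186],"tcp":[-0.1188,0.2815,0.4938],"tau":[-2.1291,2.8315,-0.8244]}
{"k":22,"theta":[0.2823,-1.1386,0.8324],"\u03b8\u0307":[1.4455,-2.8038,1.1768],"tcp":[-0.1257,0.2755,0.4736],"tau":[-2.4228,2.9366,-0.8508]}
{"k":23,"theta":[0.3108,-1.1941,0.8558],"\u03b8\u0307":[1.403,-2.7567,1.1427],"tcp":[-0.1317,0.269,0.4533],"tau":[-2.6945,3.0346,-0.8791]}
{"k":24,"theta":[0.3383,-1.2486,0.8784],"\u03b8\u0307":[1.3564,-2.7078,1.0941],"tcp":[-0.1365,0.2621,0.4331],"tau":[-2.9453,3.127,-0.9001]}
{"k":25,"theta":[0.3649,-1.302,0.9001],"\u03b8\u0307":[1.306,-2.6493,1.0517],"tcp":[-0.1404,0.2548,0.4131],"tau":[-3.1736,3.2113,-0.9214]}
{"k":26,"theta":[0.3905,-1.3543,0.9208],"\u03b8\u0307":[1.2524,-2.589,0.9995],"tcp":[-0.1432,0.2473,0.3934],"tau":[-3.3809,3.2884,-0.9364]}
{"k":27,"theta":[0.415,-1.4053,0.9405],"\u03b8\u0307":[1.1961,-2.5216,0.952],"tcp":[-0.1451,0.2395,0.3742],"tau":[-3.5674,3.3568,-0.9504]}
{"k":28,"theta":[0.4383,-1.4549,0.9592],"\u03b8\u0307":[1.1375,-2.4522,0.899],"tcp":[-0.146,0.2316,0.3555],"tau":[-3.7347,3.4171,-0.9591]}
{"k":29,"theta":[0.4604,-1.5031,0.9768],"\u03b8\u0307":[1.0771,-2.378,0.8495],"tcp":[-0.1462,0.2237,0.3373],"tau":[-3.8837,3.4684,-0.9659]}
{"k":30,"theta":[0.4813,-1.5499,0.9934],"\u03b8\u0307":[1.0153,-2.3021,0.7978],"tcp":[-0.1456,0.2158,0.3198],"tau":[-4.0162,3.5113,-0.9684]}
{"k":31,"theta":[0.501,-1.5951,1.009],"\u03b8\u0307":[0.9527,-2.2232,0.7489],"tcp":[-0.1444,0.2079,0.303],"tau":[-4.1333,3.5455,-0.9685]}
{"k":32,"theta":[0.5194,-1.6387,1.0236],"\u03b8\u0307":[0.8896,-2.1431,0.6998],"tcp":[-0.1426,0.2,0.2869],"tau":[-4.2366,3.5715,-0.965]}
{"k":33,"theta":[0.5365,-1.6806,1.0372],"\u03b8\u0307":[0.8264,-2.0614,0.6532],"tcp":[-0.1403,0.1924,0.2715],"tau":[-4.3272,3.5897,-0.9592]}
{"k":34,"theta":[0.5524,-1.721,1.0499],"\u03b8\u0307":[0.7634,-1.9792,0.6078],"tcp":[-0.1376,0.1848,0.2569],"tau":[-4.4063,3.6005,-0.9506]}
{"k":35,"theta":[0.5671,-1.7597,1.0617],"\u03b8\u0307":[0.7008,-1.8967,0.5647],"tcp":[-0.1345,0.1775,0.2431],"tau":[-4.475,3.6045,-0.9399]}
{"k":36,"theta":[0.5804,-1.7968,1.0727],"\u03b8\u0307":[0.6391,-1.8144,0.5233],"tcp":[-0.1312,0.1704,0.23],"tau":[-4.5341,3.6023,-0.9271]}
{"k":37,"theta":[0.5926,-1.8322,1.0828],"\u03b8\u0307":[0.5783,-1.7327,0.4842],"tcp":[-0.1276,0.1634,0.2176]}
{"summary": "any joint saturated: no"}
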